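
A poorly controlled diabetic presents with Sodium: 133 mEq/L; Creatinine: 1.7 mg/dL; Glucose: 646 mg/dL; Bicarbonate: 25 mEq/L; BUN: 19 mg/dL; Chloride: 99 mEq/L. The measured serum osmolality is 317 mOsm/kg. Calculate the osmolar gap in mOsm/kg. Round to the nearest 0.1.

8.3 mOsm/kg

Calculated osmolality = 2·Na + glucose/18 + BUN/2.8
= 2·133 + 646/18 + 19/2.8
= 266 + 35.89 + 6.79
= 308.68 mOsm/kg ≈ 308.7 mOsm/kg
Osmolar gap = measured − calculated = 317 − 308.7 = 8.3 mOsm/kg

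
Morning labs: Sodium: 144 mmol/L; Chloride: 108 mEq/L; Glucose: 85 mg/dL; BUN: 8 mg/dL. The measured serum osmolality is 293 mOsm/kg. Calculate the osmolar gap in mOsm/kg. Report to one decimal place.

-2.6 mOsm/kg

Calculated osmolality = 2·Na + glucose/18 + BUN/2.8
= 2·144 + 85/18 + 8/2.8
= 288 + 4.72 + 2.86
= 295.58 mOsm/kg ≈ 295.6 mOsm/kg
Osmolar gap = measured − calculated = 293 − 295.6 = -2.6 mOsm/kg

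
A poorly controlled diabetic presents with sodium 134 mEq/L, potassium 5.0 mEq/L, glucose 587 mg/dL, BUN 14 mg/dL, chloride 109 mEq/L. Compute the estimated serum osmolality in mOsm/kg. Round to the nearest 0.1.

Calculated osmolality = 2·Na + glucose/18 + BUN/2.8
= 2·134 + 587/18 + 14/2.8
= 268 + 32.61 + 5
= 305.61 mOsm/kg

305.6 mOsm/kg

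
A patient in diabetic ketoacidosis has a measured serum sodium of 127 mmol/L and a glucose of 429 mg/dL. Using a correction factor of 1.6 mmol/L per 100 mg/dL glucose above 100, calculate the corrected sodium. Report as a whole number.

132 mmol/L

Corrected Na = measured Na + 1.6 · (glucose − 100)/100
= 127 + 1.6 · (429 − 100)/100
= 127 + 5.3
= 132.3 mmol/L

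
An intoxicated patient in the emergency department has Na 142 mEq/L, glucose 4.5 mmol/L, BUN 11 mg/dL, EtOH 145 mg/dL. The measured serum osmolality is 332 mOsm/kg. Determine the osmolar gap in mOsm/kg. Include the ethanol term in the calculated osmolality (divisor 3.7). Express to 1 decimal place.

0.4 mOsm/kg

Calculated osmolality = 2·Na + glucose + BUN/2.8 + ethanol/3.7
= 2·142 + 4.5 + 11/2.8 + 145/3.7
= 284 + 4.50 + 3.93 + 39.19
= 331.62 mOsm/kg ≈ 331.6 mOsm/kg
Osmolar gap = measured − calculated = 332 − 331.6 = 0.4 mOsm/kg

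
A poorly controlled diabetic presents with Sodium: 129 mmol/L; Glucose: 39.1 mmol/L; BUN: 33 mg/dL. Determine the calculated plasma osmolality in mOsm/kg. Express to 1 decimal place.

Calculated osmolality = 2·Na + glucose + BUN/2.8
= 2·129 + 39.1 + 33/2.8
= 258 + 39.10 + 11.79
= 308.89 mOsm/kg

308.9 mOsm/kg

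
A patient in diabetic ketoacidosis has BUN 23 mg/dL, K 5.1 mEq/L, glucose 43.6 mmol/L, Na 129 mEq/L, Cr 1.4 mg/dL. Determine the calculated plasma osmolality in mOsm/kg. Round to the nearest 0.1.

Calculated osmolality = 2·Na + glucose + BUN/2.8
= 2·129 + 43.6 + 23/2.8
= 258 + 43.60 + 8.21
= 309.81 mOsm/kg

309.8 mOsm/kg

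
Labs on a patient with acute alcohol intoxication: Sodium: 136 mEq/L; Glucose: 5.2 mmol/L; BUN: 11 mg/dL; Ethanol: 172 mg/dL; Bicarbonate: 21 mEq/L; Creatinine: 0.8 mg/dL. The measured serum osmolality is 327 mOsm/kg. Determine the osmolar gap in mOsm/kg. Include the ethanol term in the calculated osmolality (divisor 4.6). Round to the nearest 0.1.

Calculated osmolality = 2·Na + glucose + BUN/2.8 + ethanol/4.6
= 2·136 + 5.2 + 11/2.8 + 172/4.6
= 272 + 5.20 + 3.93 + 37.39
= 318.52 mOsm/kg ≈ 318.5 mOsm/kg
Osmolar gap = measured − calculated = 327 − 318.5 = 8.5 mOsm/kg

8.5 mOsm/kg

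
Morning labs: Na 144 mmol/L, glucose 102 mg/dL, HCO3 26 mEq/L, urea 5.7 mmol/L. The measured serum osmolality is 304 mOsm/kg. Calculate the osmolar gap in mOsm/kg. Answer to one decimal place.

Calculated osmolality = 2·Na + glucose/18 + urea
= 2·144 + 102/18 + 5.7
= 288 + 5.67 + 5.70
= 299.37 mOsm/kg ≈ 299.4 mOsm/kg
Osmolar gap = measured − calculated = 304 − 299.4 = 4.6 mOsm/kg

4.6 mOsm/kg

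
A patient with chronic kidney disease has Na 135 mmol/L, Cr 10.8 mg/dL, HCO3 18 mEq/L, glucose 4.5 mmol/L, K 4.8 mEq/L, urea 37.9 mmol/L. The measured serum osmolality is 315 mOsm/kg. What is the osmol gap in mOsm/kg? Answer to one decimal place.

Calculated osmolality = 2·Na + glucose + urea
= 2·135 + 4.5 + 37.9
= 270 + 4.50 + 37.90
= 312.4 mOsm/kg ≈ 312.4 mOsm/kg
Osmolar gap = measured − calculated = 315 − 312.4 = 2.6 mOsm/kg

2.6 mOsm/kg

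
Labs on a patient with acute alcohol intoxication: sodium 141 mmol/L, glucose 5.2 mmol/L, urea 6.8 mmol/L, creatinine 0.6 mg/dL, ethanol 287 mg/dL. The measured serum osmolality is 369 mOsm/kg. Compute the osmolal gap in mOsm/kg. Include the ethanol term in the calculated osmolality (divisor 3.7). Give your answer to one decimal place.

Calculated osmolality = 2·Na + glucose + urea + ethanol/3.7
= 2·141 + 5.2 + 6.8 + 287/3.7
= 282 + 5.20 + 6.80 + 77.57
= 371.57 mOsm/kg ≈ 371.6 mOsm/kg
Osmolar gap = measured − calculated = 369 − 371.6 = -2.6 mOsm/kg

-2.6 mOsm/kg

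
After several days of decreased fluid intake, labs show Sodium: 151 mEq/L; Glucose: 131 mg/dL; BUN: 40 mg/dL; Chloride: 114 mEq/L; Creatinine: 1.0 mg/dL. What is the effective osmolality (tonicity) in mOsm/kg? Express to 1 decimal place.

Effective osmolality excludes urea (freely permeant across cell membranes):
2·Na + glucose/18
= 2·151 + 131/18
= 302 + 7.28
= 309.28 mOsm/kg

309.3 mOsm/kg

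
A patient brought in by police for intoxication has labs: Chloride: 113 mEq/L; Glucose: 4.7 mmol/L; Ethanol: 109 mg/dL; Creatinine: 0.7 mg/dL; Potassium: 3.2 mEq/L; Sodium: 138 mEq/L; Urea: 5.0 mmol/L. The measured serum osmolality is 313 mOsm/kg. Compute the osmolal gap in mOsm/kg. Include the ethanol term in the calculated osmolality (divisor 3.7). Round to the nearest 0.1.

Calculated osmolality = 2·Na + glucose + urea + ethanol/3.7
= 2·138 + 4.7 + 5 + 109/3.7
= 276 + 4.70 + 5 + 29.46
= 315.16 mOsm/kg ≈ 315.2 mOsm/kg
Osmolar gap = measured − calculated = 313 − 315.2 = -2.2 mOsm/kg

-2.2 mOsm/kg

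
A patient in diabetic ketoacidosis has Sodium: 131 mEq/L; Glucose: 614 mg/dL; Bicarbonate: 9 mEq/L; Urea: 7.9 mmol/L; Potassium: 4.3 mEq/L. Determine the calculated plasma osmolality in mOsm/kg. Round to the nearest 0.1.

Calculated osmolality = 2·Na + glucose/18 + urea
= 2·131 + 614/18 + 7.9
= 262 + 34.11 + 7.90
= 304.01 mOsm/kg

304.0 mOsm/kg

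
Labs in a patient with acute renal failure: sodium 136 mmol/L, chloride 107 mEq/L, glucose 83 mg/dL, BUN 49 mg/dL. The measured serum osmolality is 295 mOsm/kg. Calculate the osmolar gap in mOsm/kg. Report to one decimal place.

Calculated osmolality = 2·Na + glucose/18 + BUN/2.8
= 2·136 + 83/18 + 49/2.8
= 272 + 4.61 + 17.50
= 294.11 mOsm/kg ≈ 294.1 mOsm/kg
Osmolar gap = measured − calculated = 295 − 294.1 = 0.9 mOsm/kg

0.9 mOsm/kg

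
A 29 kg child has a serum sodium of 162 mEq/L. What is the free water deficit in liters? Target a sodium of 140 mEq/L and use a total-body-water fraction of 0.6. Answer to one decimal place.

2.7 L

TBW = 0.6 · 29 = 17.4 L
Free water deficit = TBW · (Na/140 − 1)
= 17.4 · (162/140 − 1)
= 17.4 · 0.1571
= 2.73 L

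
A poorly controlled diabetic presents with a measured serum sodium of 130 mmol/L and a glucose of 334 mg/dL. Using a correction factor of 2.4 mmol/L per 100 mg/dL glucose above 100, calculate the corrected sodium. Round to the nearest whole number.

136 mmol/L

Corrected Na = measured Na + 2.4 · (glucose − 100)/100
= 130 + 2.4 · (334 − 100)/100
= 130 + 5.6
= 135.6 mmol/L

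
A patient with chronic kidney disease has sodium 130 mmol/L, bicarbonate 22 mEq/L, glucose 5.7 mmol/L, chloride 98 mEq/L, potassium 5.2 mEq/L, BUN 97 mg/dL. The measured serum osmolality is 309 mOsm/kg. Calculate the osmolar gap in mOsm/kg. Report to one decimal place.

8.7 mOsm/kg

Calculated osmolality = 2·Na + glucose + BUN/2.8
= 2·130 + 5.7 + 97/2.8
= 260 + 5.70 + 34.64
= 300.34 mOsm/kg ≈ 300.3 mOsm/kg
Osmolar gap = measured − calculated = 309 − 300.3 = 8.7 mOsm/kg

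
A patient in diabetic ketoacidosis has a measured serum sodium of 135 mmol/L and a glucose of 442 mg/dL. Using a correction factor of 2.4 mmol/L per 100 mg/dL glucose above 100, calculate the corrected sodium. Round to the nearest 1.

143 mmol/L

Corrected Na = measured Na + 2.4 · (glucose − 100)/100
= 135 + 2.4 · (442 − 100)/100
= 135 + 8.2
= 143.2 mmol/L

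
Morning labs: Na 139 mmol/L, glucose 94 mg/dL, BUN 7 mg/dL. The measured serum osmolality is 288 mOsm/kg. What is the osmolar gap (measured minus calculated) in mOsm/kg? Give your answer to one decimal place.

Calculated osmolality = 2·Na + glucose/18 + BUN/2.8
= 2·139 + 94/18 + 7/2.8
= 278 + 5.22 + 2.50
= 285.72 mOsm/kg ≈ 285.7 mOsm/kg
Osmolar gap = measured − calculated = 288 − 285.7 = 2.3 mOsm/kg

2.3 mOsm/kg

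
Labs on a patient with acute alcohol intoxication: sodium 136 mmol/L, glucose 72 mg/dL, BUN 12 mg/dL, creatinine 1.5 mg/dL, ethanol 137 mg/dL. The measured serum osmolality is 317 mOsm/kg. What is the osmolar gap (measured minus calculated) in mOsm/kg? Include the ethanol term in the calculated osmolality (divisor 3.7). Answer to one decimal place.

Calculated osmolality = 2·Na + glucose/18 + BUN/2.8 + ethanol/3.7
= 2·136 + 72/18 + 12/2.8 + 137/3.7
= 272 + 4 + 4.29 + 37.03
= 317.32 mOsm/kg ≈ 317.3 mOsm/kg
Osmolar gap = measured − calculated = 317 − 317.3 = -0.3 mOsm/kg

-0.3 mOsm/kg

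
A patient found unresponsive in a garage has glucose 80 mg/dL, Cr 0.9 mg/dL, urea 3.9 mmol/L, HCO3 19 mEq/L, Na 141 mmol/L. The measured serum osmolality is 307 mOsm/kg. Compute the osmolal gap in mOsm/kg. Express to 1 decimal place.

16.7 mOsm/kg

Calculated osmolality = 2·Na + glucose/18 + urea
= 2·141 + 80/18 + 3.9
= 282 + 4.44 + 3.90
= 290.34 mOsm/kg ≈ 290.3 mOsm/kg
Osmolar gap = measured − calculated = 307 − 290.3 = 16.7 mOsm/kg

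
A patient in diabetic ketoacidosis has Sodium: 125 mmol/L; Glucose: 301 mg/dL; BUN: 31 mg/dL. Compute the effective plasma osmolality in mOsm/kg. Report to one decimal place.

266.7 mOsm/kg

Effective osmolality excludes urea (freely permeant across cell membranes):
2·Na + glucose/18
= 2·125 + 301/18
= 250 + 16.72
= 266.72 mOsm/kg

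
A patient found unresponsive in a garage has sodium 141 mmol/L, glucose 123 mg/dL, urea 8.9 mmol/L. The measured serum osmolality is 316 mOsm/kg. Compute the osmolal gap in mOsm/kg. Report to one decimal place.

Calculated osmolality = 2·Na + glucose/18 + urea
= 2·141 + 123/18 + 8.9
= 282 + 6.83 + 8.90
= 297.73 mOsm/kg ≈ 297.7 mOsm/kg
Osmolar gap = measured − calculated = 316 − 297.7 = 18.3 mOsm/kg

18.3 mOsm/kg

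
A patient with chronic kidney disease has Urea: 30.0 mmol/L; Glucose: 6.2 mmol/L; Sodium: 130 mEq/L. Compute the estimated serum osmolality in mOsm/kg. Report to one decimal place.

296.2 mOsm/kg

Calculated osmolality = 2·Na + glucose + urea
= 2·130 + 6.2 + 30
= 260 + 6.20 + 30
= 296.2 mOsm/kg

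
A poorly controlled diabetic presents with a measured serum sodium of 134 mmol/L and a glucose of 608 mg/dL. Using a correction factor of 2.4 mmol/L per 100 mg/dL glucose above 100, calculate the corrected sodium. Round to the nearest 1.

146 mmol/L

Corrected Na = measured Na + 2.4 · (glucose − 100)/100
= 134 + 2.4 · (608 − 100)/100
= 134 + 12.2
= 146.2 mmol/L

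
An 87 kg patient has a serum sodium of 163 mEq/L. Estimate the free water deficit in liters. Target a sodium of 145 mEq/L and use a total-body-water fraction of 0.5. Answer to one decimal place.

TBW = 0.5 · 87 = 43.5 L
Free water deficit = TBW · (Na/145 − 1)
= 43.5 · (163/145 − 1)
= 43.5 · 0.1241
= 5.4 L

5.4 L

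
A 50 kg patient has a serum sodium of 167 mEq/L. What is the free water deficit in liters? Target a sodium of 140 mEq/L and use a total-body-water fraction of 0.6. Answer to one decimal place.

5.8 L

TBW = 0.6 · 50 = 30 L
Free water deficit = TBW · (Na/140 − 1)
= 30 · (167/140 − 1)
= 30 · 0.1929
= 5.79 L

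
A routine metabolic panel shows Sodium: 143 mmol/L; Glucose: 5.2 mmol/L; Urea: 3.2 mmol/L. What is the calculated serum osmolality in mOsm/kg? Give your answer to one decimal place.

Calculated osmolality = 2·Na + glucose + urea
= 2·143 + 5.2 + 3.2
= 286 + 5.20 + 3.20
= 294.4 mOsm/kg

294.4 mOsm/kg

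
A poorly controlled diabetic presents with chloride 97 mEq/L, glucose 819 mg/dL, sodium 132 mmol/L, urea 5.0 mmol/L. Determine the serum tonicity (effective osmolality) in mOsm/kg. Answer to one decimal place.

Effective osmolality excludes urea (freely permeant across cell membranes):
2·Na + glucose/18
= 2·132 + 819/18
= 264 + 45.5
= 309.5 mOsm/kg

309.5 mOsm/kg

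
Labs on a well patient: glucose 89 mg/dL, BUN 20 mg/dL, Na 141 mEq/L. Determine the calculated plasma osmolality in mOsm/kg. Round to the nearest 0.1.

Calculated osmolality = 2·Na + glucose/18 + BUN/2.8
= 2·141 + 89/18 + 20/2.8
= 282 + 4.94 + 7.14
= 294.08 mOsm/kg

294.1 mOsm/kg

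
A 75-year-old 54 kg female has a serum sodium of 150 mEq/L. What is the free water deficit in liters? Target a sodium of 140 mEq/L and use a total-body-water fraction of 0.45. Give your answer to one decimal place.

TBW = 0.45 · 54 = 24.3 L
Free water deficit = TBW · (Na/140 − 1)
= 24.3 · (150/140 − 1)
= 24.3 · 0.0714
= 1.74 L

1.7 L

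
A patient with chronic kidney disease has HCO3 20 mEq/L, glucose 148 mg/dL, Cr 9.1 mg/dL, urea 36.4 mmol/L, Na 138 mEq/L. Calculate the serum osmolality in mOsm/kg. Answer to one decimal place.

320.6 mOsm/kg

Calculated osmolality = 2·Na + glucose/18 + urea
= 2·138 + 148/18 + 36.4
= 276 + 8.22 + 36.40
= 320.62 mOsm/kg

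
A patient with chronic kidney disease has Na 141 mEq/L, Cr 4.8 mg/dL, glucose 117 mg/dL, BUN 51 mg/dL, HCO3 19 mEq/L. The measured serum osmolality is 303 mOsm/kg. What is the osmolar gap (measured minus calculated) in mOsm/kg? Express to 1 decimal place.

Calculated osmolality = 2·Na + glucose/18 + BUN/2.8
= 2·141 + 117/18 + 51/2.8
= 282 + 6.50 + 18.21
= 306.71 mOsm/kg ≈ 306.7 mOsm/kg
Osmolar gap = measured − calculated = 303 − 306.7 = -3.7 mOsm/kg

-3.7 mOsm/kg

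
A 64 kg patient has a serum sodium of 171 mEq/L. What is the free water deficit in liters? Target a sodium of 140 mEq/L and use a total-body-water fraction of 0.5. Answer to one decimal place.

7.1 L

TBW = 0.5 · 64 = 32 L
Free water deficit = TBW · (Na/140 − 1)
= 32 · (171/140 − 1)
= 32 · 0.2214
= 7.08 L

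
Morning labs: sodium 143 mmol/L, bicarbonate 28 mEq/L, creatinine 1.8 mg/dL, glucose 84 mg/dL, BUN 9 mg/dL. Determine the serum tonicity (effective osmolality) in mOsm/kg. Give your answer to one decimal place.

Effective osmolality excludes urea (freely permeant across cell membranes):
2·Na + glucose/18
= 2·143 + 84/18
= 286 + 4.67
= 290.67 mOsm/kg

290.7 mOsm/kg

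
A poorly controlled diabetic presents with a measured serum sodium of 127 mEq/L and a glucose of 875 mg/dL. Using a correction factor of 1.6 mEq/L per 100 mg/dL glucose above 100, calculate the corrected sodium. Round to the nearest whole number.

Corrected Na = measured Na + 1.6 · (glucose − 100)/100
= 127 + 1.6 · (875 − 100)/100
= 127 + 12.4
= 139.4 mEq/L

139 mEq/L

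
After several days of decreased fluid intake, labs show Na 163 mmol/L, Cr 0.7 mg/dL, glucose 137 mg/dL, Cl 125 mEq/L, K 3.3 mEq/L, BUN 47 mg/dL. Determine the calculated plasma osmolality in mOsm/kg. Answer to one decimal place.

Calculated osmolality = 2·Na + glucose/18 + BUN/2.8
= 2·163 + 137/18 + 47/2.8
= 326 + 7.61 + 16.79
= 350.4 mOsm/kg

350.4 mOsm/kg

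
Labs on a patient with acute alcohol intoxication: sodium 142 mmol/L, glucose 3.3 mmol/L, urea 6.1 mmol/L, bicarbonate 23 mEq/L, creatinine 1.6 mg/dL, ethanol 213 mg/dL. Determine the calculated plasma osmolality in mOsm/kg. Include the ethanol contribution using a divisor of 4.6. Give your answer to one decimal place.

339.7 mOsm/kg

Calculated osmolality = 2·Na + glucose + urea + ethanol/4.6
= 2·142 + 3.3 + 6.1 + 213/4.6
= 284 + 3.30 + 6.10 + 46.30
= 339.7 mOsm/kg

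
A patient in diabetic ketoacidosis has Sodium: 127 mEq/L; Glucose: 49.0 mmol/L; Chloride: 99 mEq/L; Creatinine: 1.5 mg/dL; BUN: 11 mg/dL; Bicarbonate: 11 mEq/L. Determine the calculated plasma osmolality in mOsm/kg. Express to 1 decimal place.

Calculated osmolality = 2·Na + glucose + BUN/2.8
= 2·127 + 49 + 11/2.8
= 254 + 49 + 3.93
= 306.93 mOsm/kg

306.9 mOsm/kg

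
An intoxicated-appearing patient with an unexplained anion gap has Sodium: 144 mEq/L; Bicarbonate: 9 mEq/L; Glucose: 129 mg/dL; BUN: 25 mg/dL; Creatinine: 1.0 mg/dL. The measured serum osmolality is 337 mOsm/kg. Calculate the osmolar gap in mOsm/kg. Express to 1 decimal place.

32.9 mOsm/kg

Calculated osmolality = 2·Na + glucose/18 + BUN/2.8
= 2·144 + 129/18 + 25/2.8
= 288 + 7.17 + 8.93
= 304.1 mOsm/kg ≈ 304.1 mOsm/kg
Osmolar gap = measured − calculated = 337 − 304.1 = 32.9 mOsm/kg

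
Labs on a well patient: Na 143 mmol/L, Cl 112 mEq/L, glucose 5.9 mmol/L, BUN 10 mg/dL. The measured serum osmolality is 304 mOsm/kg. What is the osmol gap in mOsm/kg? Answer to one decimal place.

Calculated osmolality = 2·Na + glucose + BUN/2.8
= 2·143 + 5.9 + 10/2.8
= 286 + 5.90 + 3.57
= 295.47 mOsm/kg ≈ 295.5 mOsm/kg
Osmolar gap = measured − calculated = 304 − 295.5 = 8.5 mOsm/kg

8.5 mOsm/kg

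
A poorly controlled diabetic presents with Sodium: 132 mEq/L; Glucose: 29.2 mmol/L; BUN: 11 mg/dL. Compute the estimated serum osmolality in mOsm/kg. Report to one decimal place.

297.1 mOsm/kg

Calculated osmolality = 2·Na + glucose + BUN/2.8
= 2·132 + 29.2 + 11/2.8
= 264 + 29.20 + 3.93
= 297.13 mOsm/kg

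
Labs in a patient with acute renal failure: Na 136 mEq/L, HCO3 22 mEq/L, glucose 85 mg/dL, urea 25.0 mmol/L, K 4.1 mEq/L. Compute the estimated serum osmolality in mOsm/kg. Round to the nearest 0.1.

301.7 mOsm/kg

Calculated osmolality = 2·Na + glucose/18 + urea
= 2·136 + 85/18 + 25
= 272 + 4.72 + 25
= 301.72 mOsm/kg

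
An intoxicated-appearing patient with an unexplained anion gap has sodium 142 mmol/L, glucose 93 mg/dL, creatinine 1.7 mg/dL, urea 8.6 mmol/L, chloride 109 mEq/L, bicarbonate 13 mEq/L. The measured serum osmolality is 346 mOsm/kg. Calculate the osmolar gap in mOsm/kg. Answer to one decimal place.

48.2 mOsm/kg

Calculated osmolality = 2·Na + glucose/18 + urea
= 2·142 + 93/18 + 8.6
= 284 + 5.17 + 8.60
= 297.77 mOsm/kg ≈ 297.8 mOsm/kg
Osmolar gap = measured − calculated = 346 − 297.8 = 48.2 mOsm/kg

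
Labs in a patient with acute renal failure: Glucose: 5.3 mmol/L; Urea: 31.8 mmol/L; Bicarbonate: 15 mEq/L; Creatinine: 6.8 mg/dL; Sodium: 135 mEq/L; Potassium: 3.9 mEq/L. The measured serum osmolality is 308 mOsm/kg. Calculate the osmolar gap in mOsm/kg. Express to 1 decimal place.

0.9 mOsm/kg

Calculated osmolality = 2·Na + glucose + urea
= 2·135 + 5.3 + 31.8
= 270 + 5.30 + 31.80
= 307.1 mOsm/kg ≈ 307.1 mOsm/kg
Osmolar gap = measured − calculated = 308 − 307.1 = 0.9 mOsm/kg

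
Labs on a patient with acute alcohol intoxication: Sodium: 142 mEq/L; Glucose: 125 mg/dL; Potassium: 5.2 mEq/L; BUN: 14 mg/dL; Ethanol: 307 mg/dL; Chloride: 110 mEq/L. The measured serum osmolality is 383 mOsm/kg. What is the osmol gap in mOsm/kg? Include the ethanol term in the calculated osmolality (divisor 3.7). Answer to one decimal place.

Calculated osmolality = 2·Na + glucose/18 + BUN/2.8 + ethanol/3.7
= 2·142 + 125/18 + 14/2.8 + 307/3.7
= 284 + 6.94 + 5 + 82.97
= 378.91 mOsm/kg ≈ 378.9 mOsm/kg
Osmolar gap = measured − calculated = 383 − 378.9 = 4.1 mOsm/kg

4.1 mOsm/kg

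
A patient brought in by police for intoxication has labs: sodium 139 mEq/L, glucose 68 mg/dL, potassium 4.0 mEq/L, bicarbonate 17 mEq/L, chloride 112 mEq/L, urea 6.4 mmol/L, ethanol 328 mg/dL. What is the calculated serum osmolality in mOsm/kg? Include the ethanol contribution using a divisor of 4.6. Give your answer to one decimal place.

359.5 mOsm/kg

Calculated osmolality = 2·Na + glucose/18 + urea + ethanol/4.6
= 2·139 + 68/18 + 6.4 + 328/4.6
= 278 + 3.78 + 6.40 + 71.30
= 359.48 mOsm/kg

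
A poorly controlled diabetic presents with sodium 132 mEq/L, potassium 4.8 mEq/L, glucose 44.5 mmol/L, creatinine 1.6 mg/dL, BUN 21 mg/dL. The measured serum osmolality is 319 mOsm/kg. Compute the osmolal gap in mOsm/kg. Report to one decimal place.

3.0 mOsm/kg

Calculated osmolality = 2·Na + glucose + BUN/2.8
= 2·132 + 44.5 + 21/2.8
= 264 + 44.50 + 7.50
= 316 mOsm/kg ≈ 316.0 mOsm/kg
Osmolar gap = measured − calculated = 319 − 316.0 = 3.0 mOsm/kg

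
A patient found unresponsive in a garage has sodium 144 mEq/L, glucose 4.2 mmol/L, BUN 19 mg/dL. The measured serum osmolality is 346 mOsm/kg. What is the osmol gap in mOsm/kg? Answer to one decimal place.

47.0 mOsm/kg

Calculated osmolality = 2·Na + glucose + BUN/2.8
= 2·144 + 4.2 + 19/2.8
= 288 + 4.20 + 6.79
= 298.99 mOsm/kg ≈ 299.0 mOsm/kg
Osmolar gap = measured − calculated = 346 − 299.0 = 47.0 mOsm/kg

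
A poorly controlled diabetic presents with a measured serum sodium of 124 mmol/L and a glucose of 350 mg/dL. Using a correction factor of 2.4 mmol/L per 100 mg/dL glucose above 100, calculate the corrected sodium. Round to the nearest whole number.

Corrected Na = measured Na + 2.4 · (glucose − 100)/100
= 124 + 2.4 · (350 − 100)/100
= 124 + 6
= 130 mmol/L

130 mmol/L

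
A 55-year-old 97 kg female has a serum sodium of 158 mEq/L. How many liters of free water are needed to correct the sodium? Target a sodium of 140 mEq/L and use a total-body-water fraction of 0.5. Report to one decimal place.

TBW = 0.5 · 97 = 48.5 L
Free water deficit = TBW · (Na/140 − 1)
= 48.5 · (158/140 − 1)
= 48.5 · 0.1286
= 6.24 L

6.2 L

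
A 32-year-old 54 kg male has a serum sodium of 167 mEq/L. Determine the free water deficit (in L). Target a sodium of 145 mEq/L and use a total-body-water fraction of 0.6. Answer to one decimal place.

4.9 L

TBW = 0.6 · 54 = 32.4 L
Free water deficit = TBW · (Na/145 − 1)
= 32.4 · (167/145 − 1)
= 32.4 · 0.1517
= 4.92 L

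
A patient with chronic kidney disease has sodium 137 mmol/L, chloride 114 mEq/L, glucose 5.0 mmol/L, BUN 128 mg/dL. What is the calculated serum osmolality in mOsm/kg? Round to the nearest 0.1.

Calculated osmolality = 2·Na + glucose + BUN/2.8
= 2·137 + 5 + 128/2.8
= 274 + 5 + 45.71
= 324.71 mOsm/kg

324.7 mOsm/kg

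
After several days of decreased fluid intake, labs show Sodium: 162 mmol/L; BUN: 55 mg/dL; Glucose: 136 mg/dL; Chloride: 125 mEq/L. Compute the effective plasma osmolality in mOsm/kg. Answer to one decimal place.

331.6 mOsm/kg

Effective osmolality excludes urea (freely permeant across cell membranes):
2·Na + glucose/18
= 2·162 + 136/18
= 324 + 7.56
= 331.56 mOsm/kg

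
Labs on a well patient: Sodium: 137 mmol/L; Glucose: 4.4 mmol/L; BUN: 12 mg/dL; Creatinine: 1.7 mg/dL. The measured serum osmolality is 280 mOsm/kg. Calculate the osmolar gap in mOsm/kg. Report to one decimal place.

-2.7 mOsm/kg

Calculated osmolality = 2·Na + glucose + BUN/2.8
= 2·137 + 4.4 + 12/2.8
= 274 + 4.40 + 4.29
= 282.69 mOsm/kg ≈ 282.7 mOsm/kg
Osmolar gap = measured − calculated = 280 − 282.7 = -2.7 mOsm/kg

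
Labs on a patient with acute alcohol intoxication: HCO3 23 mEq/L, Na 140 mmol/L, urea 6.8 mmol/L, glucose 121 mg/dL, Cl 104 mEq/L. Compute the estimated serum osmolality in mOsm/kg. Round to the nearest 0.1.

Calculated osmolality = 2·Na + glucose/18 + urea
= 2·140 + 121/18 + 6.8
= 280 + 6.72 + 6.80
= 293.52 mOsm/kg

293.5 mOsm/kg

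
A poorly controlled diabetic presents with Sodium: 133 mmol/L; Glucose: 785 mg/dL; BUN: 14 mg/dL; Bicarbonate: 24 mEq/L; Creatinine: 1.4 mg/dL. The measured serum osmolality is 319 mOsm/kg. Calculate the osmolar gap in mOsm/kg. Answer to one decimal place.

Calculated osmolality = 2·Na + glucose/18 + BUN/2.8
= 2·133 + 785/18 + 14/2.8
= 266 + 43.61 + 5
= 314.61 mOsm/kg ≈ 314.6 mOsm/kg
Osmolar gap = measured − calculated = 319 − 314.6 = 4.4 mOsm/kg

4.4 mOsm/kg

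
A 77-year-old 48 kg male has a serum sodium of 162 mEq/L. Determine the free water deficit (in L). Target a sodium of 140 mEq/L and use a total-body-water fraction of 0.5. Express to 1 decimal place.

3.8 L

TBW = 0.5 · 48 = 24 L
Free water deficit = TBW · (Na/140 − 1)
= 24 · (162/140 − 1)
= 24 · 0.1571
= 3.77 L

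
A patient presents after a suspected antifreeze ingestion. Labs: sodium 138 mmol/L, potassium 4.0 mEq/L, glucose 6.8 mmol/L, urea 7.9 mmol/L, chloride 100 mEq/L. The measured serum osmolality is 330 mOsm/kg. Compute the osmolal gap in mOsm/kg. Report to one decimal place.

39.3 mOsm/kg

Calculated osmolality = 2·Na + glucose + urea
= 2·138 + 6.8 + 7.9
= 276 + 6.80 + 7.90
= 290.7 mOsm/kg ≈ 290.7 mOsm/kg
Osmolar gap = measured − calculated = 330 − 290.7 = 39.3 mOsm/kg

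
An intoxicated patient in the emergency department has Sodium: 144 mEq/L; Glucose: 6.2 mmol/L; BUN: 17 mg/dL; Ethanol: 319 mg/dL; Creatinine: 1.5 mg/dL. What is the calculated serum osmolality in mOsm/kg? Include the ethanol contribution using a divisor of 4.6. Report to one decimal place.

Calculated osmolality = 2·Na + glucose + BUN/2.8 + ethanol/4.6
= 2·144 + 6.2 + 17/2.8 + 319/4.6
= 288 + 6.20 + 6.07 + 69.35
= 369.62 mOsm/kg

369.6 mOsm/kg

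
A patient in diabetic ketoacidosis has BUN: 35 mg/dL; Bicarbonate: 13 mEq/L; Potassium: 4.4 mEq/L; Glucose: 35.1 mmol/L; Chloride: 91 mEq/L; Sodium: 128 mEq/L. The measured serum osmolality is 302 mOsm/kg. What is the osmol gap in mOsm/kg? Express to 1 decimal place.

-1.6 mOsm/kg

Calculated osmolality = 2·Na + glucose + BUN/2.8
= 2·128 + 35.1 + 35/2.8
= 256 + 35.10 + 12.50
= 303.6 mOsm/kg ≈ 303.6 mOsm/kg
Osmolar gap = measured − calculated = 302 − 303.6 = -1.6 mOsm/kg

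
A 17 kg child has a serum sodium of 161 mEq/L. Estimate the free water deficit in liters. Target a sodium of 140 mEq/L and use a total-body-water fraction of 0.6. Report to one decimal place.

TBW = 0.6 · 17 = 10.2 L
Free water deficit = TBW · (Na/140 − 1)
= 10.2 · (161/140 − 1)
= 10.2 · 0.15
= 1.53 L

1.5 L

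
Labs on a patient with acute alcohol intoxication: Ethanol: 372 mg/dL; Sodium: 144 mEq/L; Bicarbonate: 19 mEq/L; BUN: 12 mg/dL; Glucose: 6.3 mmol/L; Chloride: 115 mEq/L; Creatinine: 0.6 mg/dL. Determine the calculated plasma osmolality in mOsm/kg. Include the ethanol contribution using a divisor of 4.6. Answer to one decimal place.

Calculated osmolality = 2·Na + glucose + BUN/2.8 + ethanol/4.6
= 2·144 + 6.3 + 12/2.8 + 372/4.6
= 288 + 6.30 + 4.29 + 80.87
= 379.46 mOsm/kg

379.5 mOsm/kg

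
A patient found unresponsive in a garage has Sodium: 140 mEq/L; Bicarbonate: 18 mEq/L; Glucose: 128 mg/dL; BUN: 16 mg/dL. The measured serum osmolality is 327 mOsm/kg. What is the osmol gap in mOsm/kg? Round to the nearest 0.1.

Calculated osmolality = 2·Na + glucose/18 + BUN/2.8
= 2·140 + 128/18 + 16/2.8
= 280 + 7.11 + 5.71
= 292.82 mOsm/kg ≈ 292.8 mOsm/kg
Osmolar gap = measured − calculated = 327 − 292.8 = 34.2 mOsm/kg

34.2 mOsm/kg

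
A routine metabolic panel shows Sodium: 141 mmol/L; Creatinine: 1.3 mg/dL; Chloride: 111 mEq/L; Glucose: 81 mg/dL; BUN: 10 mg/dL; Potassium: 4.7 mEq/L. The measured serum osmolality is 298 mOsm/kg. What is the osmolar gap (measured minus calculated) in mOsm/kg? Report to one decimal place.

Calculated osmolality = 2·Na + glucose/18 + BUN/2.8
= 2·141 + 81/18 + 10/2.8
= 282 + 4.50 + 3.57
= 290.07 mOsm/kg ≈ 290.1 mOsm/kg
Osmolar gap = measured − calculated = 298 − 290.1 = 7.9 mOsm/kg

7.9 mOsm/kg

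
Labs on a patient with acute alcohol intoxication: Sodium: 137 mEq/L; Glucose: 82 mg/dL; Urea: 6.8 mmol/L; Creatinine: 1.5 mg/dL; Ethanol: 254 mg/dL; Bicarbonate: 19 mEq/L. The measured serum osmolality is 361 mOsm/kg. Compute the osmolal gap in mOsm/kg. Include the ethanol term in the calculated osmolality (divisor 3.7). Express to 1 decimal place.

Calculated osmolality = 2·Na + glucose/18 + urea + ethanol/3.7
= 2·137 + 82/18 + 6.8 + 254/3.7
= 274 + 4.56 + 6.80 + 68.65
= 354.01 mOsm/kg ≈ 354.0 mOsm/kg
Osmolar gap = measured − calculated = 361 − 354.0 = 7.0 mOsm/kg

7.0 mOsm/kg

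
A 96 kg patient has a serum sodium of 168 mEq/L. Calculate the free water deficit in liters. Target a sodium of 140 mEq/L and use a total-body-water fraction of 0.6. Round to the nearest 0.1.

TBW = 0.6 · 96 = 57.6 L
Free water deficit = TBW · (Na/140 − 1)
= 57.6 · (168/140 − 1)
= 57.6 · 0.2
= 11.52 L

11.5 L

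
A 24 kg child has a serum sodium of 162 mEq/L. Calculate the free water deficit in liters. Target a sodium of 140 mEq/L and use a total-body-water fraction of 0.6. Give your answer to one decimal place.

2.3 L

TBW = 0.6 · 24 = 14.4 L
Free water deficit = TBW · (Na/140 − 1)
= 14.4 · (162/140 − 1)
= 14.4 · 0.1571
= 2.26 L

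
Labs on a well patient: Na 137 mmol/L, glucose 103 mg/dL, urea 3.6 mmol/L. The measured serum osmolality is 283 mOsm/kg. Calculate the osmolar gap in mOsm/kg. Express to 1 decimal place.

Calculated osmolality = 2·Na + glucose/18 + urea
= 2·137 + 103/18 + 3.6
= 274 + 5.72 + 3.60
= 283.32 mOsm/kg ≈ 283.3 mOsm/kg
Osmolar gap = measured − calculated = 283 − 283.3 = -0.3 mOsm/kg

-0.3 mOsm/kg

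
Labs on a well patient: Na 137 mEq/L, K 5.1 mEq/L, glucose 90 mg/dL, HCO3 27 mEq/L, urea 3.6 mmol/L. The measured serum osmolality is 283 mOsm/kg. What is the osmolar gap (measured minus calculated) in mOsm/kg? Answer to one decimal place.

Calculated osmolality = 2·Na + glucose/18 + urea
= 2·137 + 90/18 + 3.6
= 274 + 5 + 3.60
= 282.6 mOsm/kg ≈ 282.6 mOsm/kg
Osmolar gap = measured − calculated = 283 − 282.6 = 0.4 mOsm/kg

0.4 mOsm/kg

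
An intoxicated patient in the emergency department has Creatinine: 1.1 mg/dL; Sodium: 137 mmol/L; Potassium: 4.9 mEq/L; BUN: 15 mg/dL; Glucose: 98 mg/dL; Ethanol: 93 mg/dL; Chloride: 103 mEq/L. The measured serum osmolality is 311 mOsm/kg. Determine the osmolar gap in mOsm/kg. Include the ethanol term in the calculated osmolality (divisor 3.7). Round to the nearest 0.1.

Calculated osmolality = 2·Na + glucose/18 + BUN/2.8 + ethanol/3.7
= 2·137 + 98/18 + 15/2.8 + 93/3.7
= 274 + 5.44 + 5.36 + 25.14
= 309.94 mOsm/kg ≈ 309.9 mOsm/kg
Osmolar gap = measured − calculated = 311 − 309.9 = 1.1 mOsm/kg

1.1 mOsm/kg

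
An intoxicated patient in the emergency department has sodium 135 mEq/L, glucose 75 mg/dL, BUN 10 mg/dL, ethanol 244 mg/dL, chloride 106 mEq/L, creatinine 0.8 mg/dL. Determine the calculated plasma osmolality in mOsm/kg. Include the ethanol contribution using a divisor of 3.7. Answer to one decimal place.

Calculated osmolality = 2·Na + glucose/18 + BUN/2.8 + ethanol/3.7
= 2·135 + 75/18 + 10/2.8 + 244/3.7
= 270 + 4.17 + 3.57 + 65.95
= 343.69 mOsm/kg

343.7 mOsm/kg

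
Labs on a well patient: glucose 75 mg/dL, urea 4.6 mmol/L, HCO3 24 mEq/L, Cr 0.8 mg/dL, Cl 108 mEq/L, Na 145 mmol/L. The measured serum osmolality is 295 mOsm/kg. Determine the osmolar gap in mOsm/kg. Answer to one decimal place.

-3.8 mOsm/kg

Calculated osmolality = 2·Na + glucose/18 + urea
= 2·145 + 75/18 + 4.6
= 290 + 4.17 + 4.60
= 298.77 mOsm/kg ≈ 298.8 mOsm/kg
Osmolar gap = measured − calculated = 295 − 298.8 = -3.8 mOsm/kg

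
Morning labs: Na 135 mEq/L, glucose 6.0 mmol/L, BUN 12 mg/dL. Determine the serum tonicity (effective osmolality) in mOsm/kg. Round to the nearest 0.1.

276.0 mOsm/kg

Effective osmolality excludes urea (freely permeant across cell membranes):
2·Na + glucose
= 2·135 + 6
= 270 + 6
= 276 mOsm/kg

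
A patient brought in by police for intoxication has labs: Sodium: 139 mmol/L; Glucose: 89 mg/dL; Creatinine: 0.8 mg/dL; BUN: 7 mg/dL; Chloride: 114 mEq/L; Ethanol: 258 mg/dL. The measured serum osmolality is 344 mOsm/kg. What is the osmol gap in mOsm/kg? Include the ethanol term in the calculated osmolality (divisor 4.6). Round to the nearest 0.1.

Calculated osmolality = 2·Na + glucose/18 + BUN/2.8 + ethanol/4.6
= 2·139 + 89/18 + 7/2.8 + 258/4.6
= 278 + 4.94 + 2.50 + 56.09
= 341.53 mOsm/kg ≈ 341.5 mOsm/kg
Osmolar gap = measured − calculated = 344 − 341.5 = 2.5 mOsm/kg

2.5 mOsm/kg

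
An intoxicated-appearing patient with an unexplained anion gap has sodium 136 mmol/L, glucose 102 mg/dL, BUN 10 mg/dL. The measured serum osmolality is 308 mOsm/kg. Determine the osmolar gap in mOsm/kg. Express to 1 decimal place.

26.8 mOsm/kg

Calculated osmolality = 2·Na + glucose/18 + BUN/2.8
= 2·136 + 102/18 + 10/2.8
= 272 + 5.67 + 3.57
= 281.24 mOsm/kg ≈ 281.2 mOsm/kg
Osmolar gap = measured − calculated = 308 − 281.2 = 26.8 mOsm/kg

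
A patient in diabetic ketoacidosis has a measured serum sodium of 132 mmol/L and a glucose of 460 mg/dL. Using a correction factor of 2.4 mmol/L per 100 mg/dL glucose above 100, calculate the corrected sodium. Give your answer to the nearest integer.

141 mmol/L

Corrected Na = measured Na + 2.4 · (glucose − 100)/100
= 132 + 2.4 · (460 − 100)/100
= 132 + 8.6
= 140.6 mmol/L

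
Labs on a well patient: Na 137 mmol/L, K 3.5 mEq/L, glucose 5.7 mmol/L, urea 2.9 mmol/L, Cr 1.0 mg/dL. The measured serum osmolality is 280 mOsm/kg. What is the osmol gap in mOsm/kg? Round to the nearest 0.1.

-2.6 mOsm/kg

Calculated osmolality = 2·Na + glucose + urea
= 2·137 + 5.7 + 2.9
= 274 + 5.70 + 2.90
= 282.6 mOsm/kg ≈ 282.6 mOsm/kg
Osmolar gap = measured − calculated = 280 − 282.6 = -2.6 mOsm/kg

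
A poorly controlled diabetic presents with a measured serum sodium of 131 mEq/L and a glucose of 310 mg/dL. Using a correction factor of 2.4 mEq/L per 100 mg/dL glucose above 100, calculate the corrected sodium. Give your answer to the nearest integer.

Corrected Na = measured Na + 2.4 · (glucose − 100)/100
= 131 + 2.4 · (310 − 100)/100
= 131 + 5
= 136 mEq/L

136 mEq/L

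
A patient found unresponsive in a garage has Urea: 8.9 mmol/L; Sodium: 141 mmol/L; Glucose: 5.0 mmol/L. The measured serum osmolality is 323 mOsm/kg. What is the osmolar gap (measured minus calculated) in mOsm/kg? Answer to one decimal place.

Calculated osmolality = 2·Na + glucose + urea
= 2·141 + 5 + 8.9
= 282 + 5 + 8.90
= 295.9 mOsm/kg ≈ 295.9 mOsm/kg
Osmolar gap = measured − calculated = 323 − 295.9 = 27.1 mOsm/kg

27.1 mOsm/kg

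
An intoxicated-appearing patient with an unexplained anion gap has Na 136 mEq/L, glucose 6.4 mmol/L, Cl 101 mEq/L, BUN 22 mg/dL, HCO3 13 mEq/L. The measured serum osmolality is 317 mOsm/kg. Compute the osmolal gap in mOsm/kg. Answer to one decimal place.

Calculated osmolality = 2·Na + glucose + BUN/2.8
= 2·136 + 6.4 + 22/2.8
= 272 + 6.40 + 7.86
= 286.26 mOsm/kg ≈ 286.3 mOsm/kg
Osmolar gap = measured − calculated = 317 − 286.3 = 30.7 mOsm/kg

30.7 mOsm/kg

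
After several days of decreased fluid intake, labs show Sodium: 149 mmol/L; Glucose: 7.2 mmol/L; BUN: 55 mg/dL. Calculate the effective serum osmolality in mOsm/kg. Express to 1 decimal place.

Effective osmolality excludes urea (freely permeant across cell membranes):
2·Na + glucose
= 2·149 + 7.2
= 298 + 7.2
= 305.2 mOsm/kg

305.2 mOsm/kg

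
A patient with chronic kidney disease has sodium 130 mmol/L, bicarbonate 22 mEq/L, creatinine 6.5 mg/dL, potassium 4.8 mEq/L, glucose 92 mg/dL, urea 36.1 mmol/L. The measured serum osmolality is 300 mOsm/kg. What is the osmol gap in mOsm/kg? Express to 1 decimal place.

-1.2 mOsm/kg

Calculated osmolality = 2·Na + glucose/18 + urea
= 2·130 + 92/18 + 36.1
= 260 + 5.11 + 36.10
= 301.21 mOsm/kg ≈ 301.2 mOsm/kg
Osmolar gap = measured − calculated = 300 − 301.2 = -1.2 mOsm/kg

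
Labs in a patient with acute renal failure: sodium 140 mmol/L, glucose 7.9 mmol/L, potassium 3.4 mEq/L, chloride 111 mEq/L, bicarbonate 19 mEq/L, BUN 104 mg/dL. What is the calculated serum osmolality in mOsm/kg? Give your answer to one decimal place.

325.0 mOsm/kg

Calculated osmolality = 2·Na + glucose + BUN/2.8
= 2·140 + 7.9 + 104/2.8
= 280 + 7.90 + 37.14
= 325.04 mOsm/kg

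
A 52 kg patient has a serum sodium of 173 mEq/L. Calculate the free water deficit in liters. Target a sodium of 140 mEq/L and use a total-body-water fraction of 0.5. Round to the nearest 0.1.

TBW = 0.5 · 52 = 26 L
Free water deficit = TBW · (Na/140 − 1)
= 26 · (173/140 − 1)
= 26 · 0.2357
= 6.13 L

6.1 L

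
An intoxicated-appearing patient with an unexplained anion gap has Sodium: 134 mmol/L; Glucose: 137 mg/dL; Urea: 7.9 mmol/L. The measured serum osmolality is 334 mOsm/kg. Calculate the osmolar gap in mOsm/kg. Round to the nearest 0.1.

50.5 mOsm/kg

Calculated osmolality = 2·Na + glucose/18 + urea
= 2·134 + 137/18 + 7.9
= 268 + 7.61 + 7.90
= 283.51 mOsm/kg ≈ 283.5 mOsm/kg
Osmolar gap = measured − calculated = 334 − 283.5 = 50.5 mOsm/kg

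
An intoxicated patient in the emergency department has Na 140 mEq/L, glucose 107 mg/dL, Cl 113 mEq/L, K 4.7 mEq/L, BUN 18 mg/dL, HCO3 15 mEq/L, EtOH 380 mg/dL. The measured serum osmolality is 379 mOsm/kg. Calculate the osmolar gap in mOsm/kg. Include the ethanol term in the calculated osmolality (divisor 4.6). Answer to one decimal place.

Calculated osmolality = 2·Na + glucose/18 + BUN/2.8 + ethanol/4.6
= 2·140 + 107/18 + 18/2.8 + 380/4.6
= 280 + 5.94 + 6.43 + 82.61
= 374.98 mOsm/kg ≈ 375.0 mOsm/kg
Osmolar gap = measured − calculated = 379 − 375.0 = 4.0 mOsm/kg

4.0 mOsm/kg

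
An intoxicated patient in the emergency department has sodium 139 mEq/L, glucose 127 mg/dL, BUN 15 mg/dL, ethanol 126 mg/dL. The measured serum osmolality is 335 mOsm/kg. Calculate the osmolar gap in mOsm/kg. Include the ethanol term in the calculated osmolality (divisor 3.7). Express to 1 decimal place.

Calculated osmolality = 2·Na + glucose/18 + BUN/2.8 + ethanol/3.7
= 2·139 + 127/18 + 15/2.8 + 126/3.7
= 278 + 7.06 + 5.36 + 34.05
= 324.47 mOsm/kg ≈ 324.5 mOsm/kg
Osmolar gap = measured − calculated = 335 − 324.5 = 10.5 mOsm/kg

10.5 mOsm/kg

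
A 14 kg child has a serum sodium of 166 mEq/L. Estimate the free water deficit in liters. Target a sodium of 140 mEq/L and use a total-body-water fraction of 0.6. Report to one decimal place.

TBW = 0.6 · 14 = 8.4 L
Free water deficit = TBW · (Na/140 − 1)
= 8.4 · (166/140 − 1)
= 8.4 · 0.1857
= 1.56 L

1.6 L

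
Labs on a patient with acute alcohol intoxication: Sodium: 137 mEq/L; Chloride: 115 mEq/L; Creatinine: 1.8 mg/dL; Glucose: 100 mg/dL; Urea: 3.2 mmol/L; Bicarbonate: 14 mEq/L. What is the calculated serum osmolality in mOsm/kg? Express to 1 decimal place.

282.8 mOsm/kg

Calculated osmolality = 2·Na + glucose/18 + urea
= 2·137 + 100/18 + 3.2
= 274 + 5.56 + 3.20
= 282.76 mOsm/kg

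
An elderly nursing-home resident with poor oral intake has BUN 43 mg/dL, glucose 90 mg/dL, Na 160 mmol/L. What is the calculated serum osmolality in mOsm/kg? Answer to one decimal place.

340.4 mOsm/kg

Calculated osmolality = 2·Na + glucose/18 + BUN/2.8
= 2·160 + 90/18 + 43/2.8
= 320 + 5 + 15.36
= 340.36 mOsm/kg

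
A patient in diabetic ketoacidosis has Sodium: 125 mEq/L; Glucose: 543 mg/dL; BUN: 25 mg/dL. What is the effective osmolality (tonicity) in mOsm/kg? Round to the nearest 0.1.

280.2 mOsm/kg

Effective osmolality excludes urea (freely permeant across cell membranes):
2·Na + glucose/18
= 2·125 + 543/18
= 250 + 30.17
= 280.17 mOsm/kg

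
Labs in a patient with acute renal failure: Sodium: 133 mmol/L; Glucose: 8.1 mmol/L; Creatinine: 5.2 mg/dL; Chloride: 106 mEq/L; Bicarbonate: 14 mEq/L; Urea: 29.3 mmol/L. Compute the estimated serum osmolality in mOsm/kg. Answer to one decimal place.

Calculated osmolality = 2·Na + glucose + urea
= 2·133 + 8.1 + 29.3
= 266 + 8.10 + 29.30
= 303.4 mOsm/kg

303.4 mOsm/kg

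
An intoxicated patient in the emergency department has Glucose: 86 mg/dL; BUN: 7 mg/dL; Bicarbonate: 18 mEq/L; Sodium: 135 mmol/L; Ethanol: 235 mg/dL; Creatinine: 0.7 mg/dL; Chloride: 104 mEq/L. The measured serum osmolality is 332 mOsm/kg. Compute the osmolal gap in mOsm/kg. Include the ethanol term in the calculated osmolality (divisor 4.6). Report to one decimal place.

3.6 mOsm/kg

Calculated osmolality = 2·Na + glucose/18 + BUN/2.8 + ethanol/4.6
= 2·135 + 86/18 + 7/2.8 + 235/4.6
= 270 + 4.78 + 2.50 + 51.09
= 328.37 mOsm/kg ≈ 328.4 mOsm/kg
Osmolar gap = measured − calculated = 332 − 328.4 = 3.6 mOsm/kg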